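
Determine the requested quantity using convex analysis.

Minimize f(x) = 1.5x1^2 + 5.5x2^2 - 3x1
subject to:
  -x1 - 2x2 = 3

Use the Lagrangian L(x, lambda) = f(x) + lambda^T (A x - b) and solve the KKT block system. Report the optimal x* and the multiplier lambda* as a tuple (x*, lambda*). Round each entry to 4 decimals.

Form the Lagrangian:
  L(x, lambda) = (1/2) x^T Q x + c^T x + lambda^T (A x - b)
Stationarity (grad_x L = 0): Q x + c + A^T lambda = 0.
Primal feasibility: A x = b.

This gives the KKT block system:
  [ Q   A^T ] [ x     ]   [-c ]
  [ A    0  ] [ lambda ] = [ b ]

Solving the linear system:
  x*      = (-0.913, -1.0435)
  lambda* = (-5.7391)
  f(x*)   = 9.9783

x* = (-0.913, -1.0435), lambda* = (-5.7391)


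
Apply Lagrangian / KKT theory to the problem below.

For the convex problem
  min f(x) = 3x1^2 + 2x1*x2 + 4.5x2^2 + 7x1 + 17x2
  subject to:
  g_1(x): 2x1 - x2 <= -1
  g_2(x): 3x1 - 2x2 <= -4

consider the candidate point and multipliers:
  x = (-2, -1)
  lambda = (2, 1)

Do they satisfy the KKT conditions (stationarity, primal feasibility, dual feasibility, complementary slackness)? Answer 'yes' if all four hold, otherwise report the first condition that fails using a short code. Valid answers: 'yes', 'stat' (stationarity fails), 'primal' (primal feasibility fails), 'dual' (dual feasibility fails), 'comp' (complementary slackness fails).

Gradient of f: grad f(x) = Q x + c = (-7, 4)
Constraint values g_i(x) = a_i^T x - b_i:
  g_1((-2, -1)) = -2
  g_2((-2, -1)) = 0
Stationarity residual: grad f(x) + sum_i lambda_i a_i = (0, 0)
  -> stationarity OK
Primal feasibility (all g_i <= 0): OK
Dual feasibility (all lambda_i >= 0): OK
Complementary slackness (lambda_i * g_i(x) = 0 for all i): FAILS

Verdict: the first failing condition is complementary_slackness -> comp.

comp


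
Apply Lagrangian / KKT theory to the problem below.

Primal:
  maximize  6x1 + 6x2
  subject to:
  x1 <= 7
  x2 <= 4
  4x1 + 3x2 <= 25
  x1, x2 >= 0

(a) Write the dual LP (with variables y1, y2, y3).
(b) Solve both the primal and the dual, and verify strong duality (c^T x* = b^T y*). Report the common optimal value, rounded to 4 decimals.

The standard primal-dual pair for 'max c^T x s.t. A x <= b, x >= 0' is:
  Dual:  min b^T y  s.t.  A^T y >= c,  y >= 0.

So the dual LP is:
  minimize  7y1 + 4y2 + 25y3
  subject to:
    y1 + 4y3 >= 6
    y2 + 3y3 >= 6
    y1, y2, y3 >= 0

Solving the primal: x* = (3.25, 4).
  primal value c^T x* = 43.5.
Solving the dual: y* = (0, 1.5, 1.5).
  dual value b^T y* = 43.5.
Strong duality: c^T x* = b^T y*. Confirmed.

43.5


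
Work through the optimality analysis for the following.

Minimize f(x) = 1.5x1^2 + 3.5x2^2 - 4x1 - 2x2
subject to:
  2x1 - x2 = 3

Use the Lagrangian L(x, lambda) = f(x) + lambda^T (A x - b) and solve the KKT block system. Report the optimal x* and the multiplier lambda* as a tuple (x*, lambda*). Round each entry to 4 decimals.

Form the Lagrangian:
  L(x, lambda) = (1/2) x^T Q x + c^T x + lambda^T (A x - b)
Stationarity (grad_x L = 0): Q x + c + A^T lambda = 0.
Primal feasibility: A x = b.

This gives the KKT block system:
  [ Q   A^T ] [ x     ]   [-c ]
  [ A    0  ] [ lambda ] = [ b ]

Solving the linear system:
  x*      = (1.6129, 0.2258)
  lambda* = (-0.4194)
  f(x*)   = -2.8226

x* = (1.6129, 0.2258), lambda* = (-0.4194)


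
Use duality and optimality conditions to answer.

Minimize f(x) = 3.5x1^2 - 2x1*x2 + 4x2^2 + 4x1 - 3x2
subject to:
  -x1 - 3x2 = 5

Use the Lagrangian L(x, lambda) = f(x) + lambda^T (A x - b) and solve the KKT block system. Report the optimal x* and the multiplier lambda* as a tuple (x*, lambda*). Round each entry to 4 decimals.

Form the Lagrangian:
  L(x, lambda) = (1/2) x^T Q x + c^T x + lambda^T (A x - b)
Stationarity (grad_x L = 0): Q x + c + A^T lambda = 0.
Primal feasibility: A x = b.

This gives the KKT block system:
  [ Q   A^T ] [ x     ]   [-c ]
  [ A    0  ] [ lambda ] = [ b ]

Solving the linear system:
  x*      = (-1.3855, -1.2048)
  lambda* = (-3.2892)
  f(x*)   = 7.259

x* = (-1.3855, -1.2048), lambda* = (-3.2892)


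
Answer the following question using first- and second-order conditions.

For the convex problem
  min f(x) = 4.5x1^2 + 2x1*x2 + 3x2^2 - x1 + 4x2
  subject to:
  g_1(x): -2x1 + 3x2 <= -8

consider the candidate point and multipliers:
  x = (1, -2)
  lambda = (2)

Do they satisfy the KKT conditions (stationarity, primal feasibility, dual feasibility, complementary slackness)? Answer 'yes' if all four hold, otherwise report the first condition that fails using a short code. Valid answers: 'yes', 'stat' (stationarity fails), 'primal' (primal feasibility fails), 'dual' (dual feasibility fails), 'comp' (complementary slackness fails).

Gradient of f: grad f(x) = Q x + c = (4, -6)
Constraint values g_i(x) = a_i^T x - b_i:
  g_1((1, -2)) = 0
Stationarity residual: grad f(x) + sum_i lambda_i a_i = (0, 0)
  -> stationarity OK
Primal feasibility (all g_i <= 0): OK
Dual feasibility (all lambda_i >= 0): OK
Complementary slackness (lambda_i * g_i(x) = 0 for all i): OK

Verdict: yes, KKT holds.

yes


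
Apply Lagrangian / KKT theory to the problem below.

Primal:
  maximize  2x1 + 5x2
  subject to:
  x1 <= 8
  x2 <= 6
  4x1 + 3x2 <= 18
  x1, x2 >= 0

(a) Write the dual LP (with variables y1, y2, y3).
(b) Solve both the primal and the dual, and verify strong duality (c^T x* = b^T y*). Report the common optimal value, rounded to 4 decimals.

The standard primal-dual pair for 'max c^T x s.t. A x <= b, x >= 0' is:
  Dual:  min b^T y  s.t.  A^T y >= c,  y >= 0.

So the dual LP is:
  minimize  8y1 + 6y2 + 18y3
  subject to:
    y1 + 4y3 >= 2
    y2 + 3y3 >= 5
    y1, y2, y3 >= 0

Solving the primal: x* = (0, 6).
  primal value c^T x* = 30.
Solving the dual: y* = (0, 3.5, 0.5).
  dual value b^T y* = 30.
Strong duality: c^T x* = b^T y*. Confirmed.

30


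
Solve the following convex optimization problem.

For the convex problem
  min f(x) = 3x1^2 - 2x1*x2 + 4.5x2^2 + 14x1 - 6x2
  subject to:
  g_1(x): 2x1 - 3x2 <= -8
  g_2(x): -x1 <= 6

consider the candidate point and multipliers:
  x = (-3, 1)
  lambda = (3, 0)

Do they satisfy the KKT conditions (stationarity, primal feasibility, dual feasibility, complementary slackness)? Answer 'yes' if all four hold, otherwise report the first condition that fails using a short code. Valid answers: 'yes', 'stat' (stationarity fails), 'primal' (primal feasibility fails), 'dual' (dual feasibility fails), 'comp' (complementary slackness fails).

Gradient of f: grad f(x) = Q x + c = (-6, 9)
Constraint values g_i(x) = a_i^T x - b_i:
  g_1((-3, 1)) = -1
  g_2((-3, 1)) = -3
Stationarity residual: grad f(x) + sum_i lambda_i a_i = (0, 0)
  -> stationarity OK
Primal feasibility (all g_i <= 0): OK
Dual feasibility (all lambda_i >= 0): OK
Complementary slackness (lambda_i * g_i(x) = 0 for all i): FAILS

Verdict: the first failing condition is complementary_slackness -> comp.

comp


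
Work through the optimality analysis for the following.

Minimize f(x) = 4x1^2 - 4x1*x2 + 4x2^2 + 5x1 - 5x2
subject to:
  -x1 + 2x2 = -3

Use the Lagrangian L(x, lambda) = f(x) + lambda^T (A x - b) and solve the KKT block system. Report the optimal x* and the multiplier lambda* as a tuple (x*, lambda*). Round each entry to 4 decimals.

Form the Lagrangian:
  L(x, lambda) = (1/2) x^T Q x + c^T x + lambda^T (A x - b)
Stationarity (grad_x L = 0): Q x + c + A^T lambda = 0.
Primal feasibility: A x = b.

This gives the KKT block system:
  [ Q   A^T ] [ x     ]   [-c ]
  [ A    0  ] [ lambda ] = [ b ]

Solving the linear system:
  x*      = (-0.4167, -1.7083)
  lambda* = (8.5)
  f(x*)   = 15.9792

x* = (-0.4167, -1.7083), lambda* = (8.5)


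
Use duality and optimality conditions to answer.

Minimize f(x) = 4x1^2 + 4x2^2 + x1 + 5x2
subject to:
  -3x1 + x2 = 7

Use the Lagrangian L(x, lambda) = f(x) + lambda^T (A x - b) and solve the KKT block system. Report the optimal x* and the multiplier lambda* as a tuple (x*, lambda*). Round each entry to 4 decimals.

Form the Lagrangian:
  L(x, lambda) = (1/2) x^T Q x + c^T x + lambda^T (A x - b)
Stationarity (grad_x L = 0): Q x + c + A^T lambda = 0.
Primal feasibility: A x = b.

This gives the KKT block system:
  [ Q   A^T ] [ x     ]   [-c ]
  [ A    0  ] [ lambda ] = [ b ]

Solving the linear system:
  x*      = (-2.3, 0.1)
  lambda* = (-5.8)
  f(x*)   = 19.4

x* = (-2.3, 0.1), lambda* = (-5.8)


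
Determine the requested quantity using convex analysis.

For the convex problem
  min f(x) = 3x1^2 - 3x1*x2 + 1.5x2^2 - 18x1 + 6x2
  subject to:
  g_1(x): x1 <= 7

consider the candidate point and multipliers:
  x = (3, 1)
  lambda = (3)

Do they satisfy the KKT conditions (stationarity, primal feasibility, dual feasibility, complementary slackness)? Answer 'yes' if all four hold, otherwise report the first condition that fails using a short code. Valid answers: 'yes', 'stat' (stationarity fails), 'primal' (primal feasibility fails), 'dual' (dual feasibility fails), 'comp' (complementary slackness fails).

Gradient of f: grad f(x) = Q x + c = (-3, 0)
Constraint values g_i(x) = a_i^T x - b_i:
  g_1((3, 1)) = -4
Stationarity residual: grad f(x) + sum_i lambda_i a_i = (0, 0)
  -> stationarity OK
Primal feasibility (all g_i <= 0): OK
Dual feasibility (all lambda_i >= 0): OK
Complementary slackness (lambda_i * g_i(x) = 0 for all i): FAILS

Verdict: the first failing condition is complementary_slackness -> comp.

comp


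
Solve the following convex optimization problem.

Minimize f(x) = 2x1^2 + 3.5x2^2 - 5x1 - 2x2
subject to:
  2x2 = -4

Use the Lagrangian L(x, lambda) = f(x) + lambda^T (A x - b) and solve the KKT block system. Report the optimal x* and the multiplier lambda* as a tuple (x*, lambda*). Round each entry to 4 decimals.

Form the Lagrangian:
  L(x, lambda) = (1/2) x^T Q x + c^T x + lambda^T (A x - b)
Stationarity (grad_x L = 0): Q x + c + A^T lambda = 0.
Primal feasibility: A x = b.

This gives the KKT block system:
  [ Q   A^T ] [ x     ]   [-c ]
  [ A    0  ] [ lambda ] = [ b ]

Solving the linear system:
  x*      = (1.25, -2)
  lambda* = (8)
  f(x*)   = 14.875

x* = (1.25, -2), lambda* = (8)


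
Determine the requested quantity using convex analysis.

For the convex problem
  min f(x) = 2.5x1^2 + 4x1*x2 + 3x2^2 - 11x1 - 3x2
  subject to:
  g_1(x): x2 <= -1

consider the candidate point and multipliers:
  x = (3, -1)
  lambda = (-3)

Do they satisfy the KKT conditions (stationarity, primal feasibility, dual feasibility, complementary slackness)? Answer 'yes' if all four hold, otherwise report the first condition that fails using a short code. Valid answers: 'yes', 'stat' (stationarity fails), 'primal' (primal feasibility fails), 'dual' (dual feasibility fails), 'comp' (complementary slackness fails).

Gradient of f: grad f(x) = Q x + c = (0, 3)
Constraint values g_i(x) = a_i^T x - b_i:
  g_1((3, -1)) = 0
Stationarity residual: grad f(x) + sum_i lambda_i a_i = (0, 0)
  -> stationarity OK
Primal feasibility (all g_i <= 0): OK
Dual feasibility (all lambda_i >= 0): FAILS
Complementary slackness (lambda_i * g_i(x) = 0 for all i): OK

Verdict: the first failing condition is dual_feasibility -> dual.

dual


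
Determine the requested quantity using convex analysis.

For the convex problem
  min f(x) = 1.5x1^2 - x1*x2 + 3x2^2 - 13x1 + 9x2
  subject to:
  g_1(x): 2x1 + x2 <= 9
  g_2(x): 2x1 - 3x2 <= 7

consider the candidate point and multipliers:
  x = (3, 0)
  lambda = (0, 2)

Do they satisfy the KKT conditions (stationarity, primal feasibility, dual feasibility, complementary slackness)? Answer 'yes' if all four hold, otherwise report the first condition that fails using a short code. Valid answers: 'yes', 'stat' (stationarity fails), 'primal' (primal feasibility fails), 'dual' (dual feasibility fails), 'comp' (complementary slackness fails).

Gradient of f: grad f(x) = Q x + c = (-4, 6)
Constraint values g_i(x) = a_i^T x - b_i:
  g_1((3, 0)) = -3
  g_2((3, 0)) = -1
Stationarity residual: grad f(x) + sum_i lambda_i a_i = (0, 0)
  -> stationarity OK
Primal feasibility (all g_i <= 0): OK
Dual feasibility (all lambda_i >= 0): OK
Complementary slackness (lambda_i * g_i(x) = 0 for all i): FAILS

Verdict: the first failing condition is complementary_slackness -> comp.

comp


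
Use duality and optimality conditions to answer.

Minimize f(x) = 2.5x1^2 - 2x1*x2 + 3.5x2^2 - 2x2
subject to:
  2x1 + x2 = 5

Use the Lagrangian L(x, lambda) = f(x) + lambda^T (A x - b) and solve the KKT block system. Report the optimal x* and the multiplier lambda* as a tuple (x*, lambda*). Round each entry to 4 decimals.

Form the Lagrangian:
  L(x, lambda) = (1/2) x^T Q x + c^T x + lambda^T (A x - b)
Stationarity (grad_x L = 0): Q x + c + A^T lambda = 0.
Primal feasibility: A x = b.

This gives the KKT block system:
  [ Q   A^T ] [ x     ]   [-c ]
  [ A    0  ] [ lambda ] = [ b ]

Solving the linear system:
  x*      = (1.8537, 1.2927)
  lambda* = (-3.3415)
  f(x*)   = 7.061

x* = (1.8537, 1.2927), lambda* = (-3.3415)


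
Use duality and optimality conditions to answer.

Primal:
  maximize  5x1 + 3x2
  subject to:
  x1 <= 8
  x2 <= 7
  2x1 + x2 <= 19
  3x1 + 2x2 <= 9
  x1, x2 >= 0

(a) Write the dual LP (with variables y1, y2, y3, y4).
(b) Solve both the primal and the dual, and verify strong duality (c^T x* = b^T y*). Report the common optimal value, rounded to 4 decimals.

The standard primal-dual pair for 'max c^T x s.t. A x <= b, x >= 0' is:
  Dual:  min b^T y  s.t.  A^T y >= c,  y >= 0.

So the dual LP is:
  minimize  8y1 + 7y2 + 19y3 + 9y4
  subject to:
    y1 + 2y3 + 3y4 >= 5
    y2 + y3 + 2y4 >= 3
    y1, y2, y3, y4 >= 0

Solving the primal: x* = (3, 0).
  primal value c^T x* = 15.
Solving the dual: y* = (0, 0, 0, 1.6667).
  dual value b^T y* = 15.
Strong duality: c^T x* = b^T y*. Confirmed.

15


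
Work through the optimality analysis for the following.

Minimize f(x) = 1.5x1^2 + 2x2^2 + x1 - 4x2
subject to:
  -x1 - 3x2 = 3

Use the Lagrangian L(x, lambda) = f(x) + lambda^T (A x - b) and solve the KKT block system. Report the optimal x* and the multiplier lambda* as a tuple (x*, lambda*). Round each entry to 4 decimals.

Form the Lagrangian:
  L(x, lambda) = (1/2) x^T Q x + c^T x + lambda^T (A x - b)
Stationarity (grad_x L = 0): Q x + c + A^T lambda = 0.
Primal feasibility: A x = b.

This gives the KKT block system:
  [ Q   A^T ] [ x     ]   [-c ]
  [ A    0  ] [ lambda ] = [ b ]

Solving the linear system:
  x*      = (-1.0645, -0.6452)
  lambda* = (-2.1935)
  f(x*)   = 4.0484

x* = (-1.0645, -0.6452), lambda* = (-2.1935)


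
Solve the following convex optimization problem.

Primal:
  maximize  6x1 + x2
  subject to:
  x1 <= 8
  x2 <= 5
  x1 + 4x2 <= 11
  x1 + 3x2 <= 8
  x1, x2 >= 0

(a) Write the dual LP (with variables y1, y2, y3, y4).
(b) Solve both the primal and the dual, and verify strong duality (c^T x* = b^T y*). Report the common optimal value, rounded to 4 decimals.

The standard primal-dual pair for 'max c^T x s.t. A x <= b, x >= 0' is:
  Dual:  min b^T y  s.t.  A^T y >= c,  y >= 0.

So the dual LP is:
  minimize  8y1 + 5y2 + 11y3 + 8y4
  subject to:
    y1 + y3 + y4 >= 6
    y2 + 4y3 + 3y4 >= 1
    y1, y2, y3, y4 >= 0

Solving the primal: x* = (8, 0).
  primal value c^T x* = 48.
Solving the dual: y* = (5.6667, 0, 0, 0.3333).
  dual value b^T y* = 48.
Strong duality: c^T x* = b^T y*. Confirmed.

48


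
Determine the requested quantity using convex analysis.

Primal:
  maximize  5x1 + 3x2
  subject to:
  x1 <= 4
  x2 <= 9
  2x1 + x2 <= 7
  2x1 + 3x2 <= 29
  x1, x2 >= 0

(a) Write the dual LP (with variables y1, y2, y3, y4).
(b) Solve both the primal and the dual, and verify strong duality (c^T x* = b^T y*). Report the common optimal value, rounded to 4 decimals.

The standard primal-dual pair for 'max c^T x s.t. A x <= b, x >= 0' is:
  Dual:  min b^T y  s.t.  A^T y >= c,  y >= 0.

So the dual LP is:
  minimize  4y1 + 9y2 + 7y3 + 29y4
  subject to:
    y1 + 2y3 + 2y4 >= 5
    y2 + y3 + 3y4 >= 3
    y1, y2, y3, y4 >= 0

Solving the primal: x* = (0, 7).
  primal value c^T x* = 21.
Solving the dual: y* = (0, 0, 3, 0).
  dual value b^T y* = 21.
Strong duality: c^T x* = b^T y*. Confirmed.

21


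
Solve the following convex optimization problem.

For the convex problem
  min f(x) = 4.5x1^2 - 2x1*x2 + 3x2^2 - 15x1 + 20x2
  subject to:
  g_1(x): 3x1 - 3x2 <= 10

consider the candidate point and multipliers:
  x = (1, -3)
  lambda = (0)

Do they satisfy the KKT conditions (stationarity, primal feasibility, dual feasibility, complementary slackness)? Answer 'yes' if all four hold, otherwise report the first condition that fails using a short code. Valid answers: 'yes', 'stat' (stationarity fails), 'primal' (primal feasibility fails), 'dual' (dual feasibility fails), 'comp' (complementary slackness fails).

Gradient of f: grad f(x) = Q x + c = (0, 0)
Constraint values g_i(x) = a_i^T x - b_i:
  g_1((1, -3)) = 2
Stationarity residual: grad f(x) + sum_i lambda_i a_i = (0, 0)
  -> stationarity OK
Primal feasibility (all g_i <= 0): FAILS
Dual feasibility (all lambda_i >= 0): OK
Complementary slackness (lambda_i * g_i(x) = 0 for all i): OK

Verdict: the first failing condition is primal_feasibility -> primal.

primal


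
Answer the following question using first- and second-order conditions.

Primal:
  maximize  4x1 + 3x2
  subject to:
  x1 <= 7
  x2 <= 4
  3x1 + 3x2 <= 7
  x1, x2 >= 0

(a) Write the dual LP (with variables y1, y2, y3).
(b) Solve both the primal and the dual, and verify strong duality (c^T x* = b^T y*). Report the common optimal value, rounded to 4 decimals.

The standard primal-dual pair for 'max c^T x s.t. A x <= b, x >= 0' is:
  Dual:  min b^T y  s.t.  A^T y >= c,  y >= 0.

So the dual LP is:
  minimize  7y1 + 4y2 + 7y3
  subject to:
    y1 + 3y3 >= 4
    y2 + 3y3 >= 3
    y1, y2, y3 >= 0

Solving the primal: x* = (2.3333, 0).
  primal value c^T x* = 9.3333.
Solving the dual: y* = (0, 0, 1.3333).
  dual value b^T y* = 9.3333.
Strong duality: c^T x* = b^T y*. Confirmed.

9.3333


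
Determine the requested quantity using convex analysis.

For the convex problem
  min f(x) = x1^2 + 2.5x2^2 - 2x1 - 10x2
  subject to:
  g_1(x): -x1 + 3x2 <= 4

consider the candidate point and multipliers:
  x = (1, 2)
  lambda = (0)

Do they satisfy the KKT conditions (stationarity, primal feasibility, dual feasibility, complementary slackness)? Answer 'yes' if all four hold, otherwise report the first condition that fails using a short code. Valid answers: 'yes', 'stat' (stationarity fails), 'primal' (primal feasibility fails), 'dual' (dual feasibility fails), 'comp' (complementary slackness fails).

Gradient of f: grad f(x) = Q x + c = (0, 0)
Constraint values g_i(x) = a_i^T x - b_i:
  g_1((1, 2)) = 1
Stationarity residual: grad f(x) + sum_i lambda_i a_i = (0, 0)
  -> stationarity OK
Primal feasibility (all g_i <= 0): FAILS
Dual feasibility (all lambda_i >= 0): OK
Complementary slackness (lambda_i * g_i(x) = 0 for all i): OK

Verdict: the first failing condition is primal_feasibility -> primal.

primal


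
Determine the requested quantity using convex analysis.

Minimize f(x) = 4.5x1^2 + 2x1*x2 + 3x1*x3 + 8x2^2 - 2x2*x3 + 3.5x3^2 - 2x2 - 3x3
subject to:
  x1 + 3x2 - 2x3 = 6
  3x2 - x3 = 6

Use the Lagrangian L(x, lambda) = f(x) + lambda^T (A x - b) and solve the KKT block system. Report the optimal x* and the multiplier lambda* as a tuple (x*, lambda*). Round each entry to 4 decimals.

Form the Lagrangian:
  L(x, lambda) = (1/2) x^T Q x + c^T x + lambda^T (A x - b)
Stationarity (grad_x L = 0): Q x + c + A^T lambda = 0.
Primal feasibility: A x = b.

This gives the KKT block system:
  [ Q   A^T ] [ x     ]   [-c ]
  [ A    0  ] [ lambda ] = [ b ]

Solving the linear system:
  x*      = (-0.2944, 1.9019, -0.2944)
  lambda* = (-0.271, -9.2056)
  f(x*)   = 26.9696

x* = (-0.2944, 1.9019, -0.2944), lambda* = (-0.271, -9.2056)


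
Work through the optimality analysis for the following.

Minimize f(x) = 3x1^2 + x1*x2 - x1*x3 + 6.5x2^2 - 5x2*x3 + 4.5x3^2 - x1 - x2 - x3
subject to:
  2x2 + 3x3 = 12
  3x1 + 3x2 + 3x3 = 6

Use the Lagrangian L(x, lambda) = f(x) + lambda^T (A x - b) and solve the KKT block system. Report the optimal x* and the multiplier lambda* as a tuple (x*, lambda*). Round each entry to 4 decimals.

Form the Lagrangian:
  L(x, lambda) = (1/2) x^T Q x + c^T x + lambda^T (A x - b)
Stationarity (grad_x L = 0): Q x + c + A^T lambda = 0.
Primal feasibility: A x = b.

This gives the KKT block system:
  [ Q   A^T ] [ x     ]   [-c ]
  [ A    0  ] [ lambda ] = [ b ]

Solving the linear system:
  x*      = (-2.6029, 1.8086, 2.7943)
  lambda* = (-11.7703, 5.8676)
  f(x*)   = 52.0191

x* = (-2.6029, 1.8086, 2.7943), lambda* = (-11.7703, 5.8676)


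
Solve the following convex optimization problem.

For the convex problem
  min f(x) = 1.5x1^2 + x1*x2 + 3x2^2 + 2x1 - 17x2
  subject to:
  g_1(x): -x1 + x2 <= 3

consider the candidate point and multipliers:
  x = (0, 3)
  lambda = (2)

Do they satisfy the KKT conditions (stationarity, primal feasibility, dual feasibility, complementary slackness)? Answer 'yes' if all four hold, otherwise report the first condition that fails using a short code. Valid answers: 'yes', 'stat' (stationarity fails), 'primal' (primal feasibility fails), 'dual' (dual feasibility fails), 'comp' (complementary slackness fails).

Gradient of f: grad f(x) = Q x + c = (5, 1)
Constraint values g_i(x) = a_i^T x - b_i:
  g_1((0, 3)) = 0
Stationarity residual: grad f(x) + sum_i lambda_i a_i = (3, 3)
  -> stationarity FAILS
Primal feasibility (all g_i <= 0): OK
Dual feasibility (all lambda_i >= 0): OK
Complementary slackness (lambda_i * g_i(x) = 0 for all i): OK

Verdict: the first failing condition is stationarity -> stat.

stat


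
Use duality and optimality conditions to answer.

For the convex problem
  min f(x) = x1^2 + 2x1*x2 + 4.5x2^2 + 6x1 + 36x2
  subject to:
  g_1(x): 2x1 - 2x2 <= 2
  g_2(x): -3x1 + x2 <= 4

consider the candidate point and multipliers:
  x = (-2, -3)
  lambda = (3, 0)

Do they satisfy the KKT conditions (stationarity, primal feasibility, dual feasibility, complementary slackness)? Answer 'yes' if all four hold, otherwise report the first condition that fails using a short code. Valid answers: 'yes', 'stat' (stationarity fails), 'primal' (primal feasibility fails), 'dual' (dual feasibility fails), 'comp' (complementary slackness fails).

Gradient of f: grad f(x) = Q x + c = (-4, 5)
Constraint values g_i(x) = a_i^T x - b_i:
  g_1((-2, -3)) = 0
  g_2((-2, -3)) = -1
Stationarity residual: grad f(x) + sum_i lambda_i a_i = (2, -1)
  -> stationarity FAILS
Primal feasibility (all g_i <= 0): OK
Dual feasibility (all lambda_i >= 0): OK
Complementary slackness (lambda_i * g_i(x) = 0 for all i): OK

Verdict: the first failing condition is stationarity -> stat.

stat


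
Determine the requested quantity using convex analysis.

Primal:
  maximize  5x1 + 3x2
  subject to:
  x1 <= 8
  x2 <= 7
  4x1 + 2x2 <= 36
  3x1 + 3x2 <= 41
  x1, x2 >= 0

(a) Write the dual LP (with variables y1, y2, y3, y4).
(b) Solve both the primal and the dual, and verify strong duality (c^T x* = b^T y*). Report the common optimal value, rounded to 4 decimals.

The standard primal-dual pair for 'max c^T x s.t. A x <= b, x >= 0' is:
  Dual:  min b^T y  s.t.  A^T y >= c,  y >= 0.

So the dual LP is:
  minimize  8y1 + 7y2 + 36y3 + 41y4
  subject to:
    y1 + 4y3 + 3y4 >= 5
    y2 + 2y3 + 3y4 >= 3
    y1, y2, y3, y4 >= 0

Solving the primal: x* = (5.5, 7).
  primal value c^T x* = 48.5.
Solving the dual: y* = (0, 0.5, 1.25, 0).
  dual value b^T y* = 48.5.
Strong duality: c^T x* = b^T y*. Confirmed.

48.5


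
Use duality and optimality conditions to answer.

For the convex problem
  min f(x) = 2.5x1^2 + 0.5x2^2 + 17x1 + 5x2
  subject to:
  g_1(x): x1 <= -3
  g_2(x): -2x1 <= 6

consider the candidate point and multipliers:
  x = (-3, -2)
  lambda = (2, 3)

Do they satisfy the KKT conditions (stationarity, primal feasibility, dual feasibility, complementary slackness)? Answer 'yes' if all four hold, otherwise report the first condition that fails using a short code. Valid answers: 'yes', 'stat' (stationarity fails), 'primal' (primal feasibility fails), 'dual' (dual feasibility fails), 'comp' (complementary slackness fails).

Gradient of f: grad f(x) = Q x + c = (2, 3)
Constraint values g_i(x) = a_i^T x - b_i:
  g_1((-3, -2)) = 0
  g_2((-3, -2)) = 0
Stationarity residual: grad f(x) + sum_i lambda_i a_i = (-2, 3)
  -> stationarity FAILS
Primal feasibility (all g_i <= 0): OK
Dual feasibility (all lambda_i >= 0): OK
Complementary slackness (lambda_i * g_i(x) = 0 for all i): OK

Verdict: the first failing condition is stationarity -> stat.

stat


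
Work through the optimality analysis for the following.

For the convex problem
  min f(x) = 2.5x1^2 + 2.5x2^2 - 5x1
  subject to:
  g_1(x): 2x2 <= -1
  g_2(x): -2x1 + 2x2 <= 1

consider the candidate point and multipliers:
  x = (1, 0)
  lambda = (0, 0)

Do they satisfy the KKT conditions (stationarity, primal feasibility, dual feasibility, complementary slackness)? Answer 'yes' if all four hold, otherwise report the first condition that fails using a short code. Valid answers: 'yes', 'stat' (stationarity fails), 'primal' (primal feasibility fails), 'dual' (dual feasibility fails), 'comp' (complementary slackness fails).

Gradient of f: grad f(x) = Q x + c = (0, 0)
Constraint values g_i(x) = a_i^T x - b_i:
  g_1((1, 0)) = 1
  g_2((1, 0)) = -3
Stationarity residual: grad f(x) + sum_i lambda_i a_i = (0, 0)
  -> stationarity OK
Primal feasibility (all g_i <= 0): FAILS
Dual feasibility (all lambda_i >= 0): OK
Complementary slackness (lambda_i * g_i(x) = 0 for all i): OK

Verdict: the first failing condition is primal_feasibility -> primal.

primal


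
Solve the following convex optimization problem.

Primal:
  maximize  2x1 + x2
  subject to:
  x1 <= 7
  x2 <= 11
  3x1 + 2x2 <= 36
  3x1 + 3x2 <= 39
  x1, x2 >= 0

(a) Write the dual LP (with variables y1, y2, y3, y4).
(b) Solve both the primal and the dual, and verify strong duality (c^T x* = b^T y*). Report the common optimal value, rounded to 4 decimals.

The standard primal-dual pair for 'max c^T x s.t. A x <= b, x >= 0' is:
  Dual:  min b^T y  s.t.  A^T y >= c,  y >= 0.

So the dual LP is:
  minimize  7y1 + 11y2 + 36y3 + 39y4
  subject to:
    y1 + 3y3 + 3y4 >= 2
    y2 + 2y3 + 3y4 >= 1
    y1, y2, y3, y4 >= 0

Solving the primal: x* = (7, 6).
  primal value c^T x* = 20.
Solving the dual: y* = (1, 0, 0, 0.3333).
  dual value b^T y* = 20.
Strong duality: c^T x* = b^T y*. Confirmed.

20


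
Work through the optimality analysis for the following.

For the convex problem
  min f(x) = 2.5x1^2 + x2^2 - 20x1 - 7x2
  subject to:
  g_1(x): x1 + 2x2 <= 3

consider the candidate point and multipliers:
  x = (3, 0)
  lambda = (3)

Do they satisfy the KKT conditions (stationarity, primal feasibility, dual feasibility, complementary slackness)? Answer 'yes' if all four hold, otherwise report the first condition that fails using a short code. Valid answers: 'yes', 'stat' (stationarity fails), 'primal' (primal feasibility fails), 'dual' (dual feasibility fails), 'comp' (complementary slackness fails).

Gradient of f: grad f(x) = Q x + c = (-5, -7)
Constraint values g_i(x) = a_i^T x - b_i:
  g_1((3, 0)) = 0
Stationarity residual: grad f(x) + sum_i lambda_i a_i = (-2, -1)
  -> stationarity FAILS
Primal feasibility (all g_i <= 0): OK
Dual feasibility (all lambda_i >= 0): OK
Complementary slackness (lambda_i * g_i(x) = 0 for all i): OK

Verdict: the first failing condition is stationarity -> stat.

stat


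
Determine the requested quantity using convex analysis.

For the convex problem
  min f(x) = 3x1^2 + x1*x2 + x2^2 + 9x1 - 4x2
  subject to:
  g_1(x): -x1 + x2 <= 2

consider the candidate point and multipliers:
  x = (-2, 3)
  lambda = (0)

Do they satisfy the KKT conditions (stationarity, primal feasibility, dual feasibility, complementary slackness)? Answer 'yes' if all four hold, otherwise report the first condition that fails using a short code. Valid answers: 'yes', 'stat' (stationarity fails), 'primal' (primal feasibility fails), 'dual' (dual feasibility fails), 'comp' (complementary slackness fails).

Gradient of f: grad f(x) = Q x + c = (0, 0)
Constraint values g_i(x) = a_i^T x - b_i:
  g_1((-2, 3)) = 3
Stationarity residual: grad f(x) + sum_i lambda_i a_i = (0, 0)
  -> stationarity OK
Primal feasibility (all g_i <= 0): FAILS
Dual feasibility (all lambda_i >= 0): OK
Complementary slackness (lambda_i * g_i(x) = 0 for all i): OK

Verdict: the first failing condition is primal_feasibility -> primal.

primal


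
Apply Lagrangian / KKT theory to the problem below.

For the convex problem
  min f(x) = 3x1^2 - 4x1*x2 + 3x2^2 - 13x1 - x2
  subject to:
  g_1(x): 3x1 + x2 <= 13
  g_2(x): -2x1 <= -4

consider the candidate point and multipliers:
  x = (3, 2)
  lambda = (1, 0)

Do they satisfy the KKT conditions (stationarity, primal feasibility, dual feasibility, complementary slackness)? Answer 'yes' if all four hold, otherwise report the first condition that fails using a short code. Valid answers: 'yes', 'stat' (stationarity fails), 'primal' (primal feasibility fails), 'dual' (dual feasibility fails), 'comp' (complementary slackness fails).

Gradient of f: grad f(x) = Q x + c = (-3, -1)
Constraint values g_i(x) = a_i^T x - b_i:
  g_1((3, 2)) = -2
  g_2((3, 2)) = -2
Stationarity residual: grad f(x) + sum_i lambda_i a_i = (0, 0)
  -> stationarity OK
Primal feasibility (all g_i <= 0): OK
Dual feasibility (all lambda_i >= 0): OK
Complementary slackness (lambda_i * g_i(x) = 0 for all i): FAILS

Verdict: the first failing condition is complementary_slackness -> comp.

comp


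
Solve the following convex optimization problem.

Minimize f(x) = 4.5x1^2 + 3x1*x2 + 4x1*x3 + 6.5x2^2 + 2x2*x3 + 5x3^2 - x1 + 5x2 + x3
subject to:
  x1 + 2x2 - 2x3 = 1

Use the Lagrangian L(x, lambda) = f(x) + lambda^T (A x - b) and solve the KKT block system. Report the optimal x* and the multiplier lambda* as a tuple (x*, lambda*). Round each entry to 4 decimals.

Form the Lagrangian:
  L(x, lambda) = (1/2) x^T Q x + c^T x + lambda^T (A x - b)
Stationarity (grad_x L = 0): Q x + c + A^T lambda = 0.
Primal feasibility: A x = b.

This gives the KKT block system:
  [ Q   A^T ] [ x     ]   [-c ]
  [ A    0  ] [ lambda ] = [ b ]

Solving the linear system:
  x*      = (0.5411, -0.2605, -0.49)
  lambda* = (-1.1283)
  f(x*)   = -0.6027

x* = (0.5411, -0.2605, -0.49), lambda* = (-1.1283)


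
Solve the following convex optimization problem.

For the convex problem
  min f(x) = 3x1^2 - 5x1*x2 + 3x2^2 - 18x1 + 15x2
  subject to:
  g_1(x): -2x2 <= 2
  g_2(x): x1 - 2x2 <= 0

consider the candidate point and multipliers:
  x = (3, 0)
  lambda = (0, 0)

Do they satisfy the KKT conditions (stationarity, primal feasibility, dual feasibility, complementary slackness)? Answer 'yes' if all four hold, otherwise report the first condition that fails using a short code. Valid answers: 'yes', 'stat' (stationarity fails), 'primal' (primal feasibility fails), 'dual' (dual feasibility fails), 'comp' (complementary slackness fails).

Gradient of f: grad f(x) = Q x + c = (0, 0)
Constraint values g_i(x) = a_i^T x - b_i:
  g_1((3, 0)) = -2
  g_2((3, 0)) = 3
Stationarity residual: grad f(x) + sum_i lambda_i a_i = (0, 0)
  -> stationarity OK
Primal feasibility (all g_i <= 0): FAILS
Dual feasibility (all lambda_i >= 0): OK
Complementary slackness (lambda_i * g_i(x) = 0 for all i): OK

Verdict: the first failing condition is primal_feasibility -> primal.

primal


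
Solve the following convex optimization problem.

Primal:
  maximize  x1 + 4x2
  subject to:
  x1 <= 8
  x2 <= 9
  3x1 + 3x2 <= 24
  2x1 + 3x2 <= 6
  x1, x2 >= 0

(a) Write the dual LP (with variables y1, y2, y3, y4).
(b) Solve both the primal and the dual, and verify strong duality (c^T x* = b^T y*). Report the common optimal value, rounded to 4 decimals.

The standard primal-dual pair for 'max c^T x s.t. A x <= b, x >= 0' is:
  Dual:  min b^T y  s.t.  A^T y >= c,  y >= 0.

So the dual LP is:
  minimize  8y1 + 9y2 + 24y3 + 6y4
  subject to:
    y1 + 3y3 + 2y4 >= 1
    y2 + 3y3 + 3y4 >= 4
    y1, y2, y3, y4 >= 0

Solving the primal: x* = (0, 2).
  primal value c^T x* = 8.
Solving the dual: y* = (0, 0, 0, 1.3333).
  dual value b^T y* = 8.
Strong duality: c^T x* = b^T y*. Confirmed.

8


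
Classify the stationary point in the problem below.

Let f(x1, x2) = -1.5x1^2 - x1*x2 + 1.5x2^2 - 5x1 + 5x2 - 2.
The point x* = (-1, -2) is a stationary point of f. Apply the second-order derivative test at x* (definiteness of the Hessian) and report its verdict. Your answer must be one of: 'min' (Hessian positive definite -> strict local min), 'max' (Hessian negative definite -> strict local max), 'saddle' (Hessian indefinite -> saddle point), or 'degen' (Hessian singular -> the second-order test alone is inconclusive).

Compute the Hessian H = grad^2 f:
  H = [[-3, -1], [-1, 3]]
Verify stationarity: grad f(x*) = H x* + g = (0, 0).
Eigenvalues of H: -3.1623, 3.1623.
Eigenvalues have mixed signs, so H is indefinite -> x* is a saddle point.

saddle


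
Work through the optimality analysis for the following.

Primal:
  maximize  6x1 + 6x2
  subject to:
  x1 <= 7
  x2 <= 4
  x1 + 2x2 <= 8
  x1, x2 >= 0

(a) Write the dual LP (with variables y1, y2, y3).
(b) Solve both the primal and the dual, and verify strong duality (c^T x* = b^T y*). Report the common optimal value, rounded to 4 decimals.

The standard primal-dual pair for 'max c^T x s.t. A x <= b, x >= 0' is:
  Dual:  min b^T y  s.t.  A^T y >= c,  y >= 0.

So the dual LP is:
  minimize  7y1 + 4y2 + 8y3
  subject to:
    y1 + y3 >= 6
    y2 + 2y3 >= 6
    y1, y2, y3 >= 0

Solving the primal: x* = (7, 0.5).
  primal value c^T x* = 45.
Solving the dual: y* = (3, 0, 3).
  dual value b^T y* = 45.
Strong duality: c^T x* = b^T y*. Confirmed.

45


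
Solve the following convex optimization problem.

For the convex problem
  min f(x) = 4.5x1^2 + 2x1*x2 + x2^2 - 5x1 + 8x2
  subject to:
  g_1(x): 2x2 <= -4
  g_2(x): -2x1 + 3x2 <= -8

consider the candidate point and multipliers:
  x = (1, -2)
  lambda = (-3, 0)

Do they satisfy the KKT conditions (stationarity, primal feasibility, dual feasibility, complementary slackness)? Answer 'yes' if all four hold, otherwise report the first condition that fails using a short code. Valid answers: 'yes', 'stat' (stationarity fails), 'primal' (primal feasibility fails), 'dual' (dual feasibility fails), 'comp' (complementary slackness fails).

Gradient of f: grad f(x) = Q x + c = (0, 6)
Constraint values g_i(x) = a_i^T x - b_i:
  g_1((1, -2)) = 0
  g_2((1, -2)) = 0
Stationarity residual: grad f(x) + sum_i lambda_i a_i = (0, 0)
  -> stationarity OK
Primal feasibility (all g_i <= 0): OK
Dual feasibility (all lambda_i >= 0): FAILS
Complementary slackness (lambda_i * g_i(x) = 0 for all i): OK

Verdict: the first failing condition is dual_feasibility -> dual.

dual


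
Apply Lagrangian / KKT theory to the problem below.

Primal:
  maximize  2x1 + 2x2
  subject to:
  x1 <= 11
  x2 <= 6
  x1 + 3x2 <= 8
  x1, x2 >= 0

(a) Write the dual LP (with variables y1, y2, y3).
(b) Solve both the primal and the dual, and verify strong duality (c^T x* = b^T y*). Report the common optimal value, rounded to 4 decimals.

The standard primal-dual pair for 'max c^T x s.t. A x <= b, x >= 0' is:
  Dual:  min b^T y  s.t.  A^T y >= c,  y >= 0.

So the dual LP is:
  minimize  11y1 + 6y2 + 8y3
  subject to:
    y1 + y3 >= 2
    y2 + 3y3 >= 2
    y1, y2, y3 >= 0

Solving the primal: x* = (8, 0).
  primal value c^T x* = 16.
Solving the dual: y* = (0, 0, 2).
  dual value b^T y* = 16.
Strong duality: c^T x* = b^T y*. Confirmed.

16


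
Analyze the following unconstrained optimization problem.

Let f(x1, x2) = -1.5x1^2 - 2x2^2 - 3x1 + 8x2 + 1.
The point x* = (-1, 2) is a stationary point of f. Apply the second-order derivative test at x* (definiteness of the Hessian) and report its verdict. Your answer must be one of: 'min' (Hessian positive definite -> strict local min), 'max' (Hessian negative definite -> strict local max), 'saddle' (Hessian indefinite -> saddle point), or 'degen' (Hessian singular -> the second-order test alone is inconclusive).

Compute the Hessian H = grad^2 f:
  H = [[-3, 0], [0, -4]]
Verify stationarity: grad f(x*) = H x* + g = (0, 0).
Eigenvalues of H: -4, -3.
Both eigenvalues < 0, so H is negative definite -> x* is a strict local max.

max


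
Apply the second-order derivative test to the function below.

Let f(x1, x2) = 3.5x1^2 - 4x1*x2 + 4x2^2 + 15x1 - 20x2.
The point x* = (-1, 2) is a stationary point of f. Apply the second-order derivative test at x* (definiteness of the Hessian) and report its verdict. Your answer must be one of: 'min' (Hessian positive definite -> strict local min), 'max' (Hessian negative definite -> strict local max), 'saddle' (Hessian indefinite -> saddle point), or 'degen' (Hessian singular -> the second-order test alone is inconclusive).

Compute the Hessian H = grad^2 f:
  H = [[7, -4], [-4, 8]]
Verify stationarity: grad f(x*) = H x* + g = (0, 0).
Eigenvalues of H: 3.4689, 11.5311.
Both eigenvalues > 0, so H is positive definite -> x* is a strict local min.

min


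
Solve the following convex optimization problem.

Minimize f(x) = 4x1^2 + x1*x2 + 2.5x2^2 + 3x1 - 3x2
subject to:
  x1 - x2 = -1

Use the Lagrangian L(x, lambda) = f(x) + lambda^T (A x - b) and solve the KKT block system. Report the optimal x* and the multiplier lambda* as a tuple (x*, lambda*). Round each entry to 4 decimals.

Form the Lagrangian:
  L(x, lambda) = (1/2) x^T Q x + c^T x + lambda^T (A x - b)
Stationarity (grad_x L = 0): Q x + c + A^T lambda = 0.
Primal feasibility: A x = b.

This gives the KKT block system:
  [ Q   A^T ] [ x     ]   [-c ]
  [ A    0  ] [ lambda ] = [ b ]

Solving the linear system:
  x*      = (-0.4, 0.6)
  lambda* = (-0.4)
  f(x*)   = -1.7

x* = (-0.4, 0.6), lambda* = (-0.4)


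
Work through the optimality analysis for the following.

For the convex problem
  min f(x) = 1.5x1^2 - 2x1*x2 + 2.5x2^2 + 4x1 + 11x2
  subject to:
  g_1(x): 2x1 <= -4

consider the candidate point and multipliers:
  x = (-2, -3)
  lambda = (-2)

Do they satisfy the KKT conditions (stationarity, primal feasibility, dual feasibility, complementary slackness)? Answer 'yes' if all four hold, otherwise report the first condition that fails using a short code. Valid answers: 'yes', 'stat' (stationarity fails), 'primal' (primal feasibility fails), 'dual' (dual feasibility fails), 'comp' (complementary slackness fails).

Gradient of f: grad f(x) = Q x + c = (4, 0)
Constraint values g_i(x) = a_i^T x - b_i:
  g_1((-2, -3)) = 0
Stationarity residual: grad f(x) + sum_i lambda_i a_i = (0, 0)
  -> stationarity OK
Primal feasibility (all g_i <= 0): OK
Dual feasibility (all lambda_i >= 0): FAILS
Complementary slackness (lambda_i * g_i(x) = 0 for all i): OK

Verdict: the first failing condition is dual_feasibility -> dual.

dual


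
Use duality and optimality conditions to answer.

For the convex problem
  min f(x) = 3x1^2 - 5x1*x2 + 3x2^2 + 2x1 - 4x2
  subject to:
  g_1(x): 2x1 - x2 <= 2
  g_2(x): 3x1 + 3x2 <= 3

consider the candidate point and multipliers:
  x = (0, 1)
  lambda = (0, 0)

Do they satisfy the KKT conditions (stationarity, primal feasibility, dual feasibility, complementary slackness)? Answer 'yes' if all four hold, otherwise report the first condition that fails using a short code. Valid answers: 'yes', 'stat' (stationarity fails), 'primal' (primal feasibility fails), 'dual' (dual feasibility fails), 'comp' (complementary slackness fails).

Gradient of f: grad f(x) = Q x + c = (-3, 2)
Constraint values g_i(x) = a_i^T x - b_i:
  g_1((0, 1)) = -3
  g_2((0, 1)) = 0
Stationarity residual: grad f(x) + sum_i lambda_i a_i = (-3, 2)
  -> stationarity FAILS
Primal feasibility (all g_i <= 0): OK
Dual feasibility (all lambda_i >= 0): OK
Complementary slackness (lambda_i * g_i(x) = 0 for all i): OK

Verdict: the first failing condition is stationarity -> stat.

stat


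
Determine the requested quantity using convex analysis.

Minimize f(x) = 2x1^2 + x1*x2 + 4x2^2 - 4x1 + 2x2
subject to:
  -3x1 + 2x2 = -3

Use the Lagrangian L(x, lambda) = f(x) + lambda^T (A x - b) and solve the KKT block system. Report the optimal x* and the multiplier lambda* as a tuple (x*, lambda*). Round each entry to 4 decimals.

Form the Lagrangian:
  L(x, lambda) = (1/2) x^T Q x + c^T x + lambda^T (A x - b)
Stationarity (grad_x L = 0): Q x + c + A^T lambda = 0.
Primal feasibility: A x = b.

This gives the KKT block system:
  [ Q   A^T ] [ x     ]   [-c ]
  [ A    0  ] [ lambda ] = [ b ]

Solving the linear system:
  x*      = (0.82, -0.27)
  lambda* = (-0.33)
  f(x*)   = -2.405

x* = (0.82, -0.27), lambda* = (-0.33)
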